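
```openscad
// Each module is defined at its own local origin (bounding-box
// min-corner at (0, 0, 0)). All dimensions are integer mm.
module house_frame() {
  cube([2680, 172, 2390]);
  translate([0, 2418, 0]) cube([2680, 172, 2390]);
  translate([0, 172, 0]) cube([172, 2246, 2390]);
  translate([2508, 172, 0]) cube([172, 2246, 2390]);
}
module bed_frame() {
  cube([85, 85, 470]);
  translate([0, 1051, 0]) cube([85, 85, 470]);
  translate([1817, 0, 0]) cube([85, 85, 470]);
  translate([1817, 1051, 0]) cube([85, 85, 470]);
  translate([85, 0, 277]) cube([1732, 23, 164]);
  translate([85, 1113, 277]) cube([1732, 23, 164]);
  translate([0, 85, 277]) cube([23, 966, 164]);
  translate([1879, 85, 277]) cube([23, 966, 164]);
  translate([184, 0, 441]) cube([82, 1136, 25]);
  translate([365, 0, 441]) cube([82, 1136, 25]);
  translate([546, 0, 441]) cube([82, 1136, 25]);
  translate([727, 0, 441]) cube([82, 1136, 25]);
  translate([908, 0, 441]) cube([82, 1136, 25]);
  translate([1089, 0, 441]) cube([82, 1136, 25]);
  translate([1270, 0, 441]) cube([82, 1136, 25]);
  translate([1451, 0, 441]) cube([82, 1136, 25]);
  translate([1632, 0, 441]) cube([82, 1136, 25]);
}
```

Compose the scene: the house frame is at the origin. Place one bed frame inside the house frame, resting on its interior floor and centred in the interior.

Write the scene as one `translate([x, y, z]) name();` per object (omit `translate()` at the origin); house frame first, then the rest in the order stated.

house_frame();
translate([389, 727, 0]) bed_frame();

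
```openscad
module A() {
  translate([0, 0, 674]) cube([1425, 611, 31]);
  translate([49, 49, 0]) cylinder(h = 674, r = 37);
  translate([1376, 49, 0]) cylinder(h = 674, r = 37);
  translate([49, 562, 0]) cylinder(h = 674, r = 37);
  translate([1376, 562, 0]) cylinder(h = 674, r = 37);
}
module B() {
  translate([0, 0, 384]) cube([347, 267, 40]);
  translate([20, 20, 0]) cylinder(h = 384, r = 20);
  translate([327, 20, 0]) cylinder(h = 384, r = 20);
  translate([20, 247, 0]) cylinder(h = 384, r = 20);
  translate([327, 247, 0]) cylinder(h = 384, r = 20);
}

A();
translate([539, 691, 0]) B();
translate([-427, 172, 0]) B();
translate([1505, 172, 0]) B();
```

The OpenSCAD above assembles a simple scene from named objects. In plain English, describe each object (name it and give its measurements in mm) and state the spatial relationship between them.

A is a table: top 1425 mm (x) × 611 mm (y), 31 mm thick, upper face at z = 705 mm, on four round legs of 74 mm diameter, each leg's bounding box inset 12 mm from the nearest pair of top edges, running from z = 0 to the bottom of the top.

B is a simple wooden stool: a rectangular seat 347 mm (x) by 267 mm (y), 40 mm thick, top face at z = 424 mm, on four round legs, each 40 mm in diameter. The legs rest on z = 0, each leg's axis is inset half a diameter from the nearest pair of seat edges (so the leg's bounding box is flush with the corner).

Three stools sit around the table at the +y, −x, +x sides.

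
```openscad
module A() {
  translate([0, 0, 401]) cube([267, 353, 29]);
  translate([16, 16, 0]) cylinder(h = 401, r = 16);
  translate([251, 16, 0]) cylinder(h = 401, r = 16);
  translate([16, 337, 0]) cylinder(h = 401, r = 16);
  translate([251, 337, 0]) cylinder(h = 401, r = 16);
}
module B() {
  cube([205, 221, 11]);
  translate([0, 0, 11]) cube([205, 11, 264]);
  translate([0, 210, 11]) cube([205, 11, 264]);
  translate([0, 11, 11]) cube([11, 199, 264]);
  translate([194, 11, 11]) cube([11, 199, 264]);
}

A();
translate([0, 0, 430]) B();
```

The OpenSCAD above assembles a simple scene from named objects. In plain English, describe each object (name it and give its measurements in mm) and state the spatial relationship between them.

A is a four-legged stool. The seat is a 267×353×29 mm slab whose top surface is at z = 430 mm; four round legs, each 32 mm in diameter, run from the floor (z = 0) to the underside of the seat, each leg's axis is inset half a diameter from the nearest pair of seat edges (so the leg's bounding box is flush with the corner).

B is an open-topped rectangular box: outside dimensions 205×221×275 mm, with a uniform wall and base thickness of 11 mm. The base is a full 205×221 slab on the floor; four walls sit on top of the base. The front and back walls (the −y and +y sides) span the full width; the two side walls fit between them.

The open box is on top of the stool.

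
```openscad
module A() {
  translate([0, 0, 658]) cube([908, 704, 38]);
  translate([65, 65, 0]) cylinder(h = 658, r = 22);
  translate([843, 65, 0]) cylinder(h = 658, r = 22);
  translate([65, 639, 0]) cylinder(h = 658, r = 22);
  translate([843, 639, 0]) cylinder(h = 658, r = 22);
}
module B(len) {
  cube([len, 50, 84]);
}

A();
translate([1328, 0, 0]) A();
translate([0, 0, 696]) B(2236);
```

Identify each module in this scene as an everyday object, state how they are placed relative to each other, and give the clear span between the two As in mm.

Second table starts at x = 1328; first ends at x = 908; clear span = 1328 − 908 = 420 mm.

A is a table. B is a beam. A beam spans the tops of two tables. The clear span between the two tables is 420 mm.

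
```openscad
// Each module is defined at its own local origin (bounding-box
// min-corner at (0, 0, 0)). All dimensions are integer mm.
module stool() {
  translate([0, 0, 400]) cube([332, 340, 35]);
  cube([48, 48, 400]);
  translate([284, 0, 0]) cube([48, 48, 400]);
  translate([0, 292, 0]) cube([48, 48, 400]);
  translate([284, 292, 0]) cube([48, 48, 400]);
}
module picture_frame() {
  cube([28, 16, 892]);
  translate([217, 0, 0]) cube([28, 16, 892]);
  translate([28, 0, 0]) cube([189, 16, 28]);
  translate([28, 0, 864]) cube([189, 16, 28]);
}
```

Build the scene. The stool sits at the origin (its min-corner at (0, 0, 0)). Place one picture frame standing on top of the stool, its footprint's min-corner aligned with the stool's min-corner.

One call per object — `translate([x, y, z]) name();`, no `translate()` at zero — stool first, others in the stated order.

stool();
translate([0, 0, 435]) picture_frame();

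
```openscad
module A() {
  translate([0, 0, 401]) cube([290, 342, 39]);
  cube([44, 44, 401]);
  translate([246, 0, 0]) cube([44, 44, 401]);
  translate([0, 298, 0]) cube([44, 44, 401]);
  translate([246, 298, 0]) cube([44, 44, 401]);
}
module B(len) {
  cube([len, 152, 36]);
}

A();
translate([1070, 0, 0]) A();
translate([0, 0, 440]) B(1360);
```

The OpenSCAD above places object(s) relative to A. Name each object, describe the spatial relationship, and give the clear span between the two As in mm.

Second stool starts at x = 1070; first ends at x = 290; clear span = 1070 − 290 = 780 mm.

A is a stool. B is a beam. A beam spans the tops of two stools. The clear span between the two stools is 780 mm.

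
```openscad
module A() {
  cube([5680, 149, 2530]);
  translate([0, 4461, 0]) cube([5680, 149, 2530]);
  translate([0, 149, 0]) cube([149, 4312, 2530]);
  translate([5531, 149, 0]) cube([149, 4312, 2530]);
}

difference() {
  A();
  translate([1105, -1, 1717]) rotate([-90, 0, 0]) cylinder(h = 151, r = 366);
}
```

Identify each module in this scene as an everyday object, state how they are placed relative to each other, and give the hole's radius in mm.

The subtracted cylinder has r = 366 mm.

A is a house frame. The house frame has a circular hole through its front wall. The hole's radius is 366 mm.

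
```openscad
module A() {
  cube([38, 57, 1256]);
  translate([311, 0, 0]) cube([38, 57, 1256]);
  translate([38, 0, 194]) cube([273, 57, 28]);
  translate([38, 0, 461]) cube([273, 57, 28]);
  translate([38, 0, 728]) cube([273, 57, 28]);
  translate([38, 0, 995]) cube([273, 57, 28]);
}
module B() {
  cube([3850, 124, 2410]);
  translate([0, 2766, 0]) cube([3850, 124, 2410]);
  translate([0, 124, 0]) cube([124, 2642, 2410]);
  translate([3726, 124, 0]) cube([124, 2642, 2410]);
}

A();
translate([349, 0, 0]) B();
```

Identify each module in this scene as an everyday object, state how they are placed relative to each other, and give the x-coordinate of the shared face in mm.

The ladder's +x face and the house frame's −x face are both at x = 349 mm.

A is a ladder. B is a house frame. The house frame is against the ladder's +x side, with their −y faces flush. The x-coordinate of the shared face is 349 mm.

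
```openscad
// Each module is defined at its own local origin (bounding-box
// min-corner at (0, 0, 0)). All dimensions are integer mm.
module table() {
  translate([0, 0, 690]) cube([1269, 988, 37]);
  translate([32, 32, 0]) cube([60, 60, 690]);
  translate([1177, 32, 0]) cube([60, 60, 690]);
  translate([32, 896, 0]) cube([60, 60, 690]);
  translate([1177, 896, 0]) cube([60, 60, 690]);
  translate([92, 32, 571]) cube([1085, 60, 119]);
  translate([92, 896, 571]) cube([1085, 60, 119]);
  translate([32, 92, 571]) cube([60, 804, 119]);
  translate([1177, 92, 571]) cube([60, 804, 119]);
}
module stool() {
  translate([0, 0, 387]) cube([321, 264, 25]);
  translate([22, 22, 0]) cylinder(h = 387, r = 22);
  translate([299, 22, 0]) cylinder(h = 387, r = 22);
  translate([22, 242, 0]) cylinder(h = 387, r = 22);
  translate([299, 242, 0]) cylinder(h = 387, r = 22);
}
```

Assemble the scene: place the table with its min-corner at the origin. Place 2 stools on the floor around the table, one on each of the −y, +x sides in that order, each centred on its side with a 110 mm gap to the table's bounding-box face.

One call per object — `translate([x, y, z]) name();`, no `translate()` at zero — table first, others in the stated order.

table();
translate([474, -374, 0]) stool();
translate([1379, 362, 0]) stool();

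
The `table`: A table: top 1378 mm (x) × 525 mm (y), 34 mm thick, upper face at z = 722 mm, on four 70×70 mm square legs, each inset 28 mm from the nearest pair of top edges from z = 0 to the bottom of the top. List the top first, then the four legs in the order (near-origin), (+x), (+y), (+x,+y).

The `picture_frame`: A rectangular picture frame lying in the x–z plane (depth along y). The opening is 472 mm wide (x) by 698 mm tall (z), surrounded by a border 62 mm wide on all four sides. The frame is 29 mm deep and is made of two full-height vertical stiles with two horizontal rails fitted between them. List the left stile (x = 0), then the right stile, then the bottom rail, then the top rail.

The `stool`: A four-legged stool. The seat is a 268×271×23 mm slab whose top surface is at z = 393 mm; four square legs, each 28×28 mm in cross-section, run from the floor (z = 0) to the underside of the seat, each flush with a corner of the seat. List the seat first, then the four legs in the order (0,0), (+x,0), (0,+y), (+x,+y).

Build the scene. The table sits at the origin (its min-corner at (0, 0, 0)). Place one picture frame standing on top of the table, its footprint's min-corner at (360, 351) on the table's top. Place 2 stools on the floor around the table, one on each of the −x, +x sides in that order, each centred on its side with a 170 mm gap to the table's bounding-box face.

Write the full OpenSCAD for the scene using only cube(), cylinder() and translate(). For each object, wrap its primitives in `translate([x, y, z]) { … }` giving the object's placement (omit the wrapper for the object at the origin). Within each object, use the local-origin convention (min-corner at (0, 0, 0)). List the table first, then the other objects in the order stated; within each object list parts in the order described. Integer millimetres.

translate([0, 0, 688]) cube([1378, 525, 34]);
translate([28, 28, 0]) cube([70, 70, 688]);
translate([1280, 28, 0]) cube([70, 70, 688]);
translate([28, 427, 0]) cube([70, 70, 688]);
translate([1280, 427, 0]) cube([70, 70, 688]);
translate([360, 351, 722]) {
  cube([62, 29, 822]);
  translate([534, 0, 0]) cube([62, 29, 822]);
  translate([62, 0, 0]) cube([472, 29, 62]);
  translate([62, 0, 760]) cube([472, 29, 62]);
}
translate([-438, 127, 0]) {
  translate([0, 0, 370]) cube([268, 271, 23]);
  cube([28, 28, 370]);
  translate([240, 0, 0]) cube([28, 28, 370]);
  translate([0, 243, 0]) cube([28, 28, 370]);
  translate([240, 243, 0]) cube([28, 28, 370]);
}
translate([1548, 127, 0]) {
  translate([0, 0, 370]) cube([268, 271, 23]);
  cube([28, 28, 370]);
  translate([240, 0, 0]) cube([28, 28, 370]);
  translate([0, 243, 0]) cube([28, 28, 370]);
  translate([240, 243, 0]) cube([28, 28, 370]);
}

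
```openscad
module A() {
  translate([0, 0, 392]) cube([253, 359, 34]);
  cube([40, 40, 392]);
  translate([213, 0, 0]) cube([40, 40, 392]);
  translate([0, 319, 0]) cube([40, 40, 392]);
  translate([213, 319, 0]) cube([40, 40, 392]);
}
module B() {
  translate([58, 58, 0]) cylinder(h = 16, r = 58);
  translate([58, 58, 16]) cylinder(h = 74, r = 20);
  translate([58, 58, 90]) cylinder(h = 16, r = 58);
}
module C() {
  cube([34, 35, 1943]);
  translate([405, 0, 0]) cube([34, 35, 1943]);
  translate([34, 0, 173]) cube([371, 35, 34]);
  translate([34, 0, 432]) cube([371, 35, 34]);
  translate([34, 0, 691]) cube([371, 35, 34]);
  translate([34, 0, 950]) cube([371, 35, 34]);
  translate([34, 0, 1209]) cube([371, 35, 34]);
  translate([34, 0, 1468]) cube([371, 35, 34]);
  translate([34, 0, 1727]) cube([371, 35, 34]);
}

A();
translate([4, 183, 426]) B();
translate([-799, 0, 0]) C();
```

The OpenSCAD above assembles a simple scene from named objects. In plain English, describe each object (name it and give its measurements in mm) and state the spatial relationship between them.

A is a four-legged stool. The seat is 253×359 mm, 34 mm thick, top at z = 426 mm. It stands on four square legs, each 40×40 mm in cross-section, from z = 0 to the seat underside, each flush with a corner of the seat.

B is a spool: two coaxial disc flanges of radius 58 mm and thickness 16 mm, joined by a core cylinder of radius 20 mm and height 74 mm. The lower flange rests on z = 0 and the three cylinders share a vertical axis.

C is a straight ladder. Two 34×35 mm vertical rails, 1943 mm tall, stand 439 mm apart (outside-to-outside) with their front faces coplanar on the −y side. 7 rungs, each 35 mm deep and 34 mm tall, span between the inner faces of the rails, front faces flush with the rails. The lowest rung's underside is at z = 173 mm and rungs are spaced 259 mm apart (underside to underside).

The spool is on top of the stool. The ladder is on the floor beside the stool on its −x side.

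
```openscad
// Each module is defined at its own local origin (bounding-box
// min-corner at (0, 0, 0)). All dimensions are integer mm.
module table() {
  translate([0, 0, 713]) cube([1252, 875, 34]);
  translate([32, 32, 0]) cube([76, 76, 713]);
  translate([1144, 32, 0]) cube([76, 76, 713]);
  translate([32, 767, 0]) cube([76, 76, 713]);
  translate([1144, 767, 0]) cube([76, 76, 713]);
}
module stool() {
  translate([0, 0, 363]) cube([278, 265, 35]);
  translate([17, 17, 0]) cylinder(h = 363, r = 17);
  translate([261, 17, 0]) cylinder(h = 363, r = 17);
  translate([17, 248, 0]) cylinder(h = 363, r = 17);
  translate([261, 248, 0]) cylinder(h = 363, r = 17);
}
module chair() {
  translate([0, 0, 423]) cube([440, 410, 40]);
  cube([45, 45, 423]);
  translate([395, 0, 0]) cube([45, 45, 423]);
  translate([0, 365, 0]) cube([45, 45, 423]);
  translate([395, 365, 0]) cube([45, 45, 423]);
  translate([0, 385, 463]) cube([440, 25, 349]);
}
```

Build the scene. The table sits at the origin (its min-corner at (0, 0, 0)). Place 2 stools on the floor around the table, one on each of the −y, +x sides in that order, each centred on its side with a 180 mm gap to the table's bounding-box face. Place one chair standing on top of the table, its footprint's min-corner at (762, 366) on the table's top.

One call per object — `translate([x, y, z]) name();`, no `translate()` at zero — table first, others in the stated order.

table();
translate([487, -445, 0]) stool();
translate([1432, 305, 0]) stool();
translate([762, 366, 747]) chair();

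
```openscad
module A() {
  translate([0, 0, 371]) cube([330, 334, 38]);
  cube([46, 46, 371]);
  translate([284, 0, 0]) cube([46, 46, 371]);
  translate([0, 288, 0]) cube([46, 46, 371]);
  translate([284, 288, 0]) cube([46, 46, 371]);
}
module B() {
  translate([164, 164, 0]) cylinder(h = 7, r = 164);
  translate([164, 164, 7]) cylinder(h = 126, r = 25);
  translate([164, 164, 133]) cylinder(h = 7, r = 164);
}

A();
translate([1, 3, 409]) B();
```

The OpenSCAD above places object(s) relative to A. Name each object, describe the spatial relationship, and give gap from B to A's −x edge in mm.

The spool's min-x is at 1; the stool's min-x is 0; gap = 1 mm.

A is a stool. B is a spool. The spool is on top of the stool, centred. The gap from the spool to the stool's −x edge is 1 mm.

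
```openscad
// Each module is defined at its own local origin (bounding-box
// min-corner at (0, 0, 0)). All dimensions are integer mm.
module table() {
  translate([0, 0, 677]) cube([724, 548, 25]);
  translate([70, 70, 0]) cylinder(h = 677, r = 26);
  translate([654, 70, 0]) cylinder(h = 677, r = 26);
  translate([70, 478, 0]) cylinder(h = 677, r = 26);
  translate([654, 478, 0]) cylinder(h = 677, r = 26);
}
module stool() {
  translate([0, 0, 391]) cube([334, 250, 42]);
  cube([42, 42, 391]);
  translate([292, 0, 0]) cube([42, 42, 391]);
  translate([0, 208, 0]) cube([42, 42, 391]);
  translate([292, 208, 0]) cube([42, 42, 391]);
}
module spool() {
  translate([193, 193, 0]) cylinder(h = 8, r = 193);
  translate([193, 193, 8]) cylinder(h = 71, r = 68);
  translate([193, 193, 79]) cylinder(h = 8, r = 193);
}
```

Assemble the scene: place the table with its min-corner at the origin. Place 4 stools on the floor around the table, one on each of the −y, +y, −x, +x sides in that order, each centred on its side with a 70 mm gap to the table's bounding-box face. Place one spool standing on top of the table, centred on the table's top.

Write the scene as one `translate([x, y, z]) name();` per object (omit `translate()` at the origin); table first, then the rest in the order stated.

table();
translate([195, -320, 0]) stool();
translate([195, 618, 0]) stool();
translate([-404, 149, 0]) stool();
translate([794, 149, 0]) stool();
translate([169, 81, 702]) spool();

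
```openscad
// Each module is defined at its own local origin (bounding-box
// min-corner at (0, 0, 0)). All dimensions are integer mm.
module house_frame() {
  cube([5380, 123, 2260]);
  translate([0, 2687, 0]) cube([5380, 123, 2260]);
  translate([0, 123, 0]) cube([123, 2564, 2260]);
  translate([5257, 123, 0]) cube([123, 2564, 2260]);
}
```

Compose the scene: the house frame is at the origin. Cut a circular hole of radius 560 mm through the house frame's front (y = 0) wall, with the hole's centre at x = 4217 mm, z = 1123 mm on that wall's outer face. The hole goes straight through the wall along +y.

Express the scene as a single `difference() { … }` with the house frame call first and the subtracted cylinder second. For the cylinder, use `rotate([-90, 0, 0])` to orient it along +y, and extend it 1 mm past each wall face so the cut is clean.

difference() {
  house_frame();
  translate([4217, -1, 1123]) rotate([-90, 0, 0]) cylinder(h = 125, r = 560);
}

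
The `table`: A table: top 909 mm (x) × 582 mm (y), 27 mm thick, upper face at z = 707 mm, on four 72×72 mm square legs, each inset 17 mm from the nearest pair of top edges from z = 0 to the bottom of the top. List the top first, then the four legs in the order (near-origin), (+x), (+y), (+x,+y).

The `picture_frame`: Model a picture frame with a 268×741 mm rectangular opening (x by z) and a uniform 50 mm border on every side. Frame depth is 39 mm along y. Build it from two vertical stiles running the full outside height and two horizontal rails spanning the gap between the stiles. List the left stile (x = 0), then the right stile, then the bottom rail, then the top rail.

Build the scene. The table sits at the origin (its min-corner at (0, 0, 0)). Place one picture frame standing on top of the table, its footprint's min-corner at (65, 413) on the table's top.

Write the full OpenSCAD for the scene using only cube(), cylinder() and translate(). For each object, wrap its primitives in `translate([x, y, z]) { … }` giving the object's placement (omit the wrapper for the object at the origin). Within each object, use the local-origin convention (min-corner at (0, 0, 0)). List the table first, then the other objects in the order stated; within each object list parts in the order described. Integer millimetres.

translate([0, 0, 680]) cube([909, 582, 27]);
translate([17, 17, 0]) cube([72, 72, 680]);
translate([820, 17, 0]) cube([72, 72, 680]);
translate([17, 493, 0]) cube([72, 72, 680]);
translate([820, 493, 0]) cube([72, 72, 680]);
translate([65, 413, 707]) {
  cube([50, 39, 841]);
  translate([318, 0, 0]) cube([50, 39, 841]);
  translate([50, 0, 0]) cube([268, 39, 50]);
  translate([50, 0, 791]) cube([268, 39, 50]);
}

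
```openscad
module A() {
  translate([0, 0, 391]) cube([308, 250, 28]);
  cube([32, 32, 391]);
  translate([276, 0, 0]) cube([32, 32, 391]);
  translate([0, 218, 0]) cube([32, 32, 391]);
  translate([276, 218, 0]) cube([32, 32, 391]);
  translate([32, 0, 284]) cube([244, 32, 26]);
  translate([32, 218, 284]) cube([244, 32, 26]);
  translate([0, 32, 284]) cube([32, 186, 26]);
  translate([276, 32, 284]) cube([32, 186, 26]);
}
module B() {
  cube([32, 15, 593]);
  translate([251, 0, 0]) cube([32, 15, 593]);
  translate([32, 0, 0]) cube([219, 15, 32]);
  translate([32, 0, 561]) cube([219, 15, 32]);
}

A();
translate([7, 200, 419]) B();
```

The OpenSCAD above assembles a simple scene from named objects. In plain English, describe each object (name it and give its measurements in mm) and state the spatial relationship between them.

A is a four-legged stool. The seat is a 308×250×28 mm slab whose top surface is at z = 419 mm; four square legs, each 32×32 mm in cross-section, run from the floor (z = 0) to the underside of the seat, each flush with a corner of the seat. Four stretchers, 32 mm wide and 26 mm tall, connect adjacent legs with their undersides at z = 284 mm, each running between the inner faces of the legs it joins and aligned with the legs' outer faces on the other axis.

B is a rectangular picture frame lying in the x–z plane (depth along y). The opening is 219 mm wide (x) by 529 mm tall (z), surrounded by a border 32 mm wide on all four sides. The frame is 15 mm deep and is made of two full-height vertical stiles with two horizontal rails fitted between them.

The picture frame is on top of the stool.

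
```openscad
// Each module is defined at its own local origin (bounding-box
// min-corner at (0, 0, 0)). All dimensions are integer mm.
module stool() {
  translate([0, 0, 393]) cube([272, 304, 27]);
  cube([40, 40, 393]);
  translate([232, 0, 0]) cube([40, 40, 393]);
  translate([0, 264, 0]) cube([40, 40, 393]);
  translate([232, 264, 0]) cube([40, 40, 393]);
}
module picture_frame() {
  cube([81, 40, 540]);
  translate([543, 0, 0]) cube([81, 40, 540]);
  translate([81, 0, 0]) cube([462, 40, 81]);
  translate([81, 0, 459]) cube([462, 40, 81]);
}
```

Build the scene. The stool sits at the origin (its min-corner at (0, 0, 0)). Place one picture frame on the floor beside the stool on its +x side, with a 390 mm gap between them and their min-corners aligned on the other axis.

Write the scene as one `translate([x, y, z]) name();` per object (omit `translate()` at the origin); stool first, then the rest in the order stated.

stool();
translate([662, 0, 0]) picture_frame();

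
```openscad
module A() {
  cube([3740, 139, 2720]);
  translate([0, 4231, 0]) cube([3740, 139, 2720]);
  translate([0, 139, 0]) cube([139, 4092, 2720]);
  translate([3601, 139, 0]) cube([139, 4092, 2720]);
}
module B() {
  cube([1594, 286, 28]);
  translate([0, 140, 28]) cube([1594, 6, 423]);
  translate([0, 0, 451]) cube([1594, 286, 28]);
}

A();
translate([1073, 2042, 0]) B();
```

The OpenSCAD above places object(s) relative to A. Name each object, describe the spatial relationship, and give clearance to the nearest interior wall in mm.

Clearances: x = 934, y = 1903; minimum 934 mm.

A is a house frame. B is an I-beam. The I-beam sits inside the house frame, centred. The clearance to the nearest interior wall is 934 mm.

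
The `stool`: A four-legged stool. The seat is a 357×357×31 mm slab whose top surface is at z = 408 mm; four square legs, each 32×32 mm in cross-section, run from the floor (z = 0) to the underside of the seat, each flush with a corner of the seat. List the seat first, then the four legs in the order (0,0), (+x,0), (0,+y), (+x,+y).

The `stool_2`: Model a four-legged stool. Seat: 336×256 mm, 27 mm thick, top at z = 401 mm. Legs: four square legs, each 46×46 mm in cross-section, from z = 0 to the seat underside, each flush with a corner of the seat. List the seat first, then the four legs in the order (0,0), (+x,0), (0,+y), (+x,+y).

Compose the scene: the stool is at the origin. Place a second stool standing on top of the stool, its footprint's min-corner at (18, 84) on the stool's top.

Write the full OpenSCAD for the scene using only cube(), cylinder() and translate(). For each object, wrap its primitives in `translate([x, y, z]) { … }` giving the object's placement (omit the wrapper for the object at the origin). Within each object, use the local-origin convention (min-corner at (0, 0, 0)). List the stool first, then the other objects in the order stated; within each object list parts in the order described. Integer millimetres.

translate([0, 0, 377]) cube([357, 357, 31]);
cube([32, 32, 377]);
translate([325, 0, 0]) cube([32, 32, 377]);
translate([0, 325, 0]) cube([32, 32, 377]);
translate([325, 325, 0]) cube([32, 32, 377]);
translate([18, 84, 408]) {
  translate([0, 0, 374]) cube([336, 256, 27]);
  cube([46, 46, 374]);
  translate([290, 0, 0]) cube([46, 46, 374]);
  translate([0, 210, 0]) cube([46, 46, 374]);
  translate([290, 210, 0]) cube([46, 46, 374]);
}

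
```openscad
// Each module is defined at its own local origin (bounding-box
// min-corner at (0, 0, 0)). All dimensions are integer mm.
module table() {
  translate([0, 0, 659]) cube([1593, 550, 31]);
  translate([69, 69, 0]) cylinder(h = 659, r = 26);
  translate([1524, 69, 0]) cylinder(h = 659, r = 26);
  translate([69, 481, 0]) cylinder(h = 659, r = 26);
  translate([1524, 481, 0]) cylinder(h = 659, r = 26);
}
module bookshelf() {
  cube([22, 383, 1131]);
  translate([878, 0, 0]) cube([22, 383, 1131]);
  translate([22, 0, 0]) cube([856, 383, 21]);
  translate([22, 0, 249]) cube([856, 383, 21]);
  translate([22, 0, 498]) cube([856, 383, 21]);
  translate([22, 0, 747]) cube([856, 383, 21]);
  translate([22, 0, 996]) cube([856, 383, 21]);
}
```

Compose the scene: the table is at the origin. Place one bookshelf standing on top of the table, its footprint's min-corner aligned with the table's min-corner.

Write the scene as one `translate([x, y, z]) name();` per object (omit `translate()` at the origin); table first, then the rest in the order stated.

table();
translate([0, 0, 690]) bookshelf();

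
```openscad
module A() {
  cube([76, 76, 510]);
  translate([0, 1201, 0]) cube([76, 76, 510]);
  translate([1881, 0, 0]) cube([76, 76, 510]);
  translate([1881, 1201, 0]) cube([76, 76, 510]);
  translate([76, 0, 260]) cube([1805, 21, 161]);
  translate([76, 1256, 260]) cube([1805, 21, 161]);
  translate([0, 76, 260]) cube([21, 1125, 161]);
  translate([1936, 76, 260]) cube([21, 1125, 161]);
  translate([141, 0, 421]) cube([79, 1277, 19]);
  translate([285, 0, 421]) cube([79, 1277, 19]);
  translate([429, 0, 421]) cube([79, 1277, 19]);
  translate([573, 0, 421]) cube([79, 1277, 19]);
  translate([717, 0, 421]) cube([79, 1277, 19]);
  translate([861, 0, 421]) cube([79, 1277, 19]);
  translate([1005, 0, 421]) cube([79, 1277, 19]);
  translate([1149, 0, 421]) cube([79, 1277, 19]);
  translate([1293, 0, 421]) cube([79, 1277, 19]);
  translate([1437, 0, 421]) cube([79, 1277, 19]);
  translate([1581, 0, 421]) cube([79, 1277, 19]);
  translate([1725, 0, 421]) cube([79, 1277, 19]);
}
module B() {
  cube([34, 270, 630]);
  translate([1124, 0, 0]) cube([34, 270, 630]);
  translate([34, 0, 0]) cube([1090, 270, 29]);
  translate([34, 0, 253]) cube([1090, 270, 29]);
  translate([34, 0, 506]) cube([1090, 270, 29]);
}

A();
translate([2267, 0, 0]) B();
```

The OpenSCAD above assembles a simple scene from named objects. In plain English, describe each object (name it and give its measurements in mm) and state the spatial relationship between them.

A is a bed frame 1957 mm long (x) by 1277 mm wide (y). Four 76×76 mm corner posts, 510 mm tall, at the corners of the footprint. Four rails of 21 mm thickness and 161 mm height run between adjacent posts with their undersides at z = 260 mm, their outer faces flush with the outside of the frame (the two x-running rails run between the posts' inner faces; the two y-running rails run between the posts' inner faces). 12 slats, each 79 mm wide (x) and 19 mm thick, lie across the top of the two x-running rails, running the full 1277 mm width of the frame in y; the slats are evenly spaced along x between the inner faces of the end posts with equal gaps (rounded down to the nearest mm) at the −x end and between each pair — any rounding remainder accumulates at the +x end.

B is an open bookshelf. Two side panels, each 34 mm thick, 270 mm deep and 630 mm tall, stand 1158 mm apart (outside-to-outside). Between them sit 3 shelves, each 29 mm thick and 270 mm deep, spanning the full gap between the sides. The bottom shelf rests on the floor (its underside at z = 0) and the clear gap between one shelf's top and the next shelf's underside is 224 mm.

The bookshelf is on the floor beside the bed frame on its +x side.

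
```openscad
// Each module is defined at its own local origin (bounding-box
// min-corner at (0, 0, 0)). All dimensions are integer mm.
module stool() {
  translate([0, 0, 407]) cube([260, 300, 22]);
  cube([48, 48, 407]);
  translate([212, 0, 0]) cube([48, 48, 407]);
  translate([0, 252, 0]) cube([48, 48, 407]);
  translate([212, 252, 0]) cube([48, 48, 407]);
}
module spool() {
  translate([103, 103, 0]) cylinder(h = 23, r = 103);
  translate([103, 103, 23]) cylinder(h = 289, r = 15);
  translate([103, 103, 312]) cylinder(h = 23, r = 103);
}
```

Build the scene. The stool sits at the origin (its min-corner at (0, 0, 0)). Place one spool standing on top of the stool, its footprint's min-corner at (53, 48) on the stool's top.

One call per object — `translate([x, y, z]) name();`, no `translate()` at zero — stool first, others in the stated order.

stool();
translate([53, 48, 429]) spool();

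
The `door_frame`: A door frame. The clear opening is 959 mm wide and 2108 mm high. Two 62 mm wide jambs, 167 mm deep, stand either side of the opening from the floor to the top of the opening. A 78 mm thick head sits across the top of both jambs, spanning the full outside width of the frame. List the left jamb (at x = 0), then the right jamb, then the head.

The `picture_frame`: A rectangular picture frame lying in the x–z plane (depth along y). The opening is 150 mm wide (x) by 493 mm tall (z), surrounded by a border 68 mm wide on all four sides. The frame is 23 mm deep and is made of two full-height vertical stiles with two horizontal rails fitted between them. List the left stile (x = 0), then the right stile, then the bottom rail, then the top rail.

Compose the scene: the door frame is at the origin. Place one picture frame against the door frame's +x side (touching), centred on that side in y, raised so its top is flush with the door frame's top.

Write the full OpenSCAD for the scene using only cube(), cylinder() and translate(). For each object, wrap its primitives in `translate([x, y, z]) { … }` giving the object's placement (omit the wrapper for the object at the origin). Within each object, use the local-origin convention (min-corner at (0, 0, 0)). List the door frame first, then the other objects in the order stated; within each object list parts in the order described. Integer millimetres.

cube([62, 167, 2108]);
translate([1021, 0, 0]) cube([62, 167, 2108]);
translate([0, 0, 2108]) cube([1083, 167, 78]);
translate([1083, 72, 1557]) {
  cube([68, 23, 629]);
  translate([218, 0, 0]) cube([68, 23, 629]);
  translate([68, 0, 0]) cube([150, 23, 68]);
  translate([68, 0, 561]) cube([150, 23, 68]);
}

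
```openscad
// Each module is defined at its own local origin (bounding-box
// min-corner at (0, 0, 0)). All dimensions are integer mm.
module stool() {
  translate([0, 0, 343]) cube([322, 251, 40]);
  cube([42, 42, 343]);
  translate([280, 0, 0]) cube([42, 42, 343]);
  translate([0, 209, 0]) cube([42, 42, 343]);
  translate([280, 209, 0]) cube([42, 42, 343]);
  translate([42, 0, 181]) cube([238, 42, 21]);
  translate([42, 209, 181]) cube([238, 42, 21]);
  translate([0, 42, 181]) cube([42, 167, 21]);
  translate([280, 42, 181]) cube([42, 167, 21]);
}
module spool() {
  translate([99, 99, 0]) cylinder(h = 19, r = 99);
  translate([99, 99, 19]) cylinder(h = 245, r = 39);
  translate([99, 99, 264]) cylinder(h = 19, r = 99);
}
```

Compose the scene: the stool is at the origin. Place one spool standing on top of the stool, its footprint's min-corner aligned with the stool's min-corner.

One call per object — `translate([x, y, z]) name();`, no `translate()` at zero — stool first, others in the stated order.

stool();
translate([0, 0, 383]) spool();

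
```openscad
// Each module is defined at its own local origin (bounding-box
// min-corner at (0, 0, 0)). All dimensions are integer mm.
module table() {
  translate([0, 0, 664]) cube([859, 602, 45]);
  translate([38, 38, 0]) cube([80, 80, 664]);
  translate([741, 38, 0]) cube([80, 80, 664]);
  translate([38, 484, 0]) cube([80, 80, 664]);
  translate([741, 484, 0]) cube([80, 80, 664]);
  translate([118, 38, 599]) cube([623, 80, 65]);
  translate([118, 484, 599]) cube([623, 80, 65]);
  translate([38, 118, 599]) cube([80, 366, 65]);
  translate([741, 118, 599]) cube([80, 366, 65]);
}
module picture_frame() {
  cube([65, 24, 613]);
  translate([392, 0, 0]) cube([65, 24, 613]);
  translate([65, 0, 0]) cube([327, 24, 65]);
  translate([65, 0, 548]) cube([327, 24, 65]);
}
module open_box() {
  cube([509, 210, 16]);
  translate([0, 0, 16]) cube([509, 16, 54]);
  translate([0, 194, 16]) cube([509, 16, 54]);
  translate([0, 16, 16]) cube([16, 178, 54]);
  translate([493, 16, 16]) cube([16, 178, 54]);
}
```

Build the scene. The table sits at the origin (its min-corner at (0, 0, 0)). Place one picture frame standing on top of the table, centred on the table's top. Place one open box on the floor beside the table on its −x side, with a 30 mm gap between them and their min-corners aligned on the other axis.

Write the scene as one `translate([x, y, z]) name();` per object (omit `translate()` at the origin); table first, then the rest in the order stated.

table();
translate([201, 289, 709]) picture_frame();
translate([-539, 0, 0]) open_box();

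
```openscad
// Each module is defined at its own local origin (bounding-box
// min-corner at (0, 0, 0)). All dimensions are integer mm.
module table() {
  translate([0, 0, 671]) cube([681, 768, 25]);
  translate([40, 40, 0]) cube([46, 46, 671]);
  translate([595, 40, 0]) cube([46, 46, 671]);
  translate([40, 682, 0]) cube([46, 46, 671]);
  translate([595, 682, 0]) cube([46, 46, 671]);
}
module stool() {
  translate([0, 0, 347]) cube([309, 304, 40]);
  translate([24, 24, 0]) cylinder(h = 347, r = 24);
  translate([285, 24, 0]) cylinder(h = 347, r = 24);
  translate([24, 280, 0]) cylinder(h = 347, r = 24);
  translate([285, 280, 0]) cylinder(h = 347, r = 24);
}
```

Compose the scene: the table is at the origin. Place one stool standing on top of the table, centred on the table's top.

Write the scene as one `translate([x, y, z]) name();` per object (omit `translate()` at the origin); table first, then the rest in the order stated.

table();
translate([186, 232, 696]) stool();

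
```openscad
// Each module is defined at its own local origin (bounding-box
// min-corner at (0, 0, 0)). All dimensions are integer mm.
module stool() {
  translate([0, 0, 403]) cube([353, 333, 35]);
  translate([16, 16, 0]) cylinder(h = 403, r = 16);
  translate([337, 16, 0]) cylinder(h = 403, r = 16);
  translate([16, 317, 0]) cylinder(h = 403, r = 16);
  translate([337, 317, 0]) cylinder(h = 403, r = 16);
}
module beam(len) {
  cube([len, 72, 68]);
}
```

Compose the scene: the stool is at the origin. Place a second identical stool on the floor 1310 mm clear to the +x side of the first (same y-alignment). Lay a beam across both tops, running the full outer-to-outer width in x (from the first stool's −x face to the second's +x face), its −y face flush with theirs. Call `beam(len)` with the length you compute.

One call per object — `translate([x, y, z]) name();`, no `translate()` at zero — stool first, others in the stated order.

stool();
translate([1663, 0, 0]) stool();
translate([0, 0, 438]) beam(2016);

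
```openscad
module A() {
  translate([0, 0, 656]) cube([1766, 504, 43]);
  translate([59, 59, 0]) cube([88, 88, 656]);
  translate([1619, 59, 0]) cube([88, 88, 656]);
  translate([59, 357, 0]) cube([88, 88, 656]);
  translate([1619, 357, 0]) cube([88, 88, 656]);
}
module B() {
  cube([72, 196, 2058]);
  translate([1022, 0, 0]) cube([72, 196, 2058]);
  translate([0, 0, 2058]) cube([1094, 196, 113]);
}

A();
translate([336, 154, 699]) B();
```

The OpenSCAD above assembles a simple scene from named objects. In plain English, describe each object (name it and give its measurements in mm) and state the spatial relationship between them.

A is a table: top 1766 mm (x) × 504 mm (y), 43 mm thick, upper face at z = 699 mm, on four 88×88 mm square legs, each inset 59 mm from the nearest pair of top edges, running from z = 0 to the bottom of the top.

B is a door frame. The clear opening is 950 mm wide and 2058 mm high. Two 72 mm wide jambs, 196 mm deep, stand either side of the opening from the floor to the top of the opening. A 113 mm thick head sits across the top of both jambs, spanning the full outside width of the frame.

The door frame is on top of the table, centred.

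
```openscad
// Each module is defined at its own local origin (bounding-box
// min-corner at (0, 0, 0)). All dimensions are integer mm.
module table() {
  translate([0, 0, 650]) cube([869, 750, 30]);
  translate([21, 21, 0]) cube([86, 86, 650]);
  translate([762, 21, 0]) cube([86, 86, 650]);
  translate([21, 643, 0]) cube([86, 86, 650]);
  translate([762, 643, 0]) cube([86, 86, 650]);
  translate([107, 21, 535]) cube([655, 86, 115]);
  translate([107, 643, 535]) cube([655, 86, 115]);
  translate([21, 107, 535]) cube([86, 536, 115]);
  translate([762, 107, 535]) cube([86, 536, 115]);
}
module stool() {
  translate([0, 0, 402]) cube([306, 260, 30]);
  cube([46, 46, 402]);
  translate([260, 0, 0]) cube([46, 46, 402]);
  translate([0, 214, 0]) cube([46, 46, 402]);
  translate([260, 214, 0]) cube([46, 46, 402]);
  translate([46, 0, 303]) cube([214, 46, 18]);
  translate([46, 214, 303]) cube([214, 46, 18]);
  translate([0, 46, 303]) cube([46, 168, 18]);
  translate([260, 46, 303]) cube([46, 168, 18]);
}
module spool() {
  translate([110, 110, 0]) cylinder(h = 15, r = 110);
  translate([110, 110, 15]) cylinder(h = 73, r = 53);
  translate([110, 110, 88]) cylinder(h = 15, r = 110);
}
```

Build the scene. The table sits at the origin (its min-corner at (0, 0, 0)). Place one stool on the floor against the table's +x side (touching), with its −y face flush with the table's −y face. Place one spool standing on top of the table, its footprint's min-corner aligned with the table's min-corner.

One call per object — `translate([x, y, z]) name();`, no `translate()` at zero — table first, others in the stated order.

table();
translate([869, 0, 0]) stool();
translate([0, 0, 680]) spool();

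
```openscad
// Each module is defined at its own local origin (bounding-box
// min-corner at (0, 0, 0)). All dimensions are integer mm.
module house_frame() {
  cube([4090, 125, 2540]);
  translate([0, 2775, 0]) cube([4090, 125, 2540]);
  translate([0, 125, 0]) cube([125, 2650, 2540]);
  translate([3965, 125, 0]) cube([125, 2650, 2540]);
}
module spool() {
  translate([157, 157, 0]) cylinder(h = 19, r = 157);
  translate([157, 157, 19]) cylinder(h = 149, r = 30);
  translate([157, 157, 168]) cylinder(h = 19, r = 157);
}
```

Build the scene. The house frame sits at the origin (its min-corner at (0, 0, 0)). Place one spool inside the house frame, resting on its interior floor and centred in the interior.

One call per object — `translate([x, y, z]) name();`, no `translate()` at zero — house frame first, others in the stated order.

house_frame();
translate([1888, 1293, 0]) spool();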